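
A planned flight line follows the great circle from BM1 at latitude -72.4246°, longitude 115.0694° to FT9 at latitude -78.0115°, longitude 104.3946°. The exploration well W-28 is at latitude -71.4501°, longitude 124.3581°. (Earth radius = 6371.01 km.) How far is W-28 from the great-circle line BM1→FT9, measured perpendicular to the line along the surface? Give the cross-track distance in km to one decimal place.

δ₁₃ = central angle BM1→W-28 = 0.053002 rad  (haversine)
θ₁₃ = bearing BM1→W-28 = 75.761°,  θ₁₂ = bearing BM1→FT9 = 200.896°
dₓₜ = R·arcsin(sin δ₁₃ · sin(θ₁₃ − θ₁₂)) = 6371.01·arcsin(0.05298·sin(-125.135°)) = -276.107 km
|dₓₜ| = 276.107 km

276.1 km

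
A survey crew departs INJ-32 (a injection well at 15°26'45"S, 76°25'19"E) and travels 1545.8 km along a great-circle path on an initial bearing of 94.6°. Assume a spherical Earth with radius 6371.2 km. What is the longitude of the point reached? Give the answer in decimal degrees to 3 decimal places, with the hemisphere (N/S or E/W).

90.854°E

INJ-32: φ = -15.44583°, λ = +76.42194°
δ = d/R = 1545.8/6371.2 = 0.242623 rad
φ₂ = arcsin(sin φ₁ cos δ + cos φ₁ sin δ cos θ)
   = arcsin(-0.26633·0.97071 + 0.96388·0.24025·-0.08020) = -16.08712°
λ₂ = λ₁ + atan2(sin θ sin δ cos φ₁, cos δ − sin φ₁ sin φ₂) = 90.85422°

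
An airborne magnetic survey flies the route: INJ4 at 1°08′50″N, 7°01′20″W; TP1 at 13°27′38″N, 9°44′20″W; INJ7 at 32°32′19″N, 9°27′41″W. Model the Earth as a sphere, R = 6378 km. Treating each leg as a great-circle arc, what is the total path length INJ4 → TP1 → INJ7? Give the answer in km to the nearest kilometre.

3527 km

INJ4: φ = +1.14722°, λ = -7.02222°
TP1: φ = +13.46056°, λ = -9.73889°
INJ7: φ = +32.53861°, λ = -9.46139°
INJ4→TP1: c = 0.219974 rad, d = 1402.99 km
TP1→INJ7: c = 0.333004 rad, d = 2123.90 km
Total = 1402.99 + 2123.90 = 3526.89 km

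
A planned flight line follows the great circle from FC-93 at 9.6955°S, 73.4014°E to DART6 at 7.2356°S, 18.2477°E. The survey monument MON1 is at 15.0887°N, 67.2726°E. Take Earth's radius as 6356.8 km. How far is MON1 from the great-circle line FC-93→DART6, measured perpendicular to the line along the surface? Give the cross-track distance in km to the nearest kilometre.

δ₁₃ = central angle FC-93→MON1 = 0.445365 rad  (haversine)
θ₁₃ = bearing FC-93→MON1 = 346.155°,  θ₁₂ = bearing FC-93→DART6 = 267.982°
dₓₜ = R·arcsin(sin δ₁₃ · sin(θ₁₃ − θ₁₂)) = 6356.8·arcsin(0.43079·sin(78.174°)) = 2766.840 km
|dₓₜ| = 2766.840 km

2767 km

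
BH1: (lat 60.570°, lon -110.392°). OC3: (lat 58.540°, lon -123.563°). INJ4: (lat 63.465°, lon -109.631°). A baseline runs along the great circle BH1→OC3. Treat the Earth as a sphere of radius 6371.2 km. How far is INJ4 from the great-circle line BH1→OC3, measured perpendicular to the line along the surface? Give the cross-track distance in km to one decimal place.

308.7 km

δ₁₃ = central angle BH1→INJ4 = 0.050909 rad  (haversine)
θ₁₃ = bearing BH1→INJ4 = 6.696°,  θ₁₂ = bearing BH1→OC3 = 258.838°
dₓₜ = R·arcsin(sin δ₁₃ · sin(θ₁₃ − θ₁₂)) = 6371.2·arcsin(0.05089·sin(-252.142°)) = 308.712 km
|dₓₜ| = 308.712 km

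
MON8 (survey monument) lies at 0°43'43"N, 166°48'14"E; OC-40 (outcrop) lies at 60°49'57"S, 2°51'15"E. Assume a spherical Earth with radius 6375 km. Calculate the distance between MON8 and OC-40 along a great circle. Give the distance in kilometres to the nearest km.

13201 km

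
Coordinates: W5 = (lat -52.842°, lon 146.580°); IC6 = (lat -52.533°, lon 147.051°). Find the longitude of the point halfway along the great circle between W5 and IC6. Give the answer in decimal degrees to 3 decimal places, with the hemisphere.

146.816°E

Bx = cos φ₂ cos Δλ = 0.608284,  By = cos φ₂ sin Δλ = 0.005001
φₘ = atan2(sin φ₁ + sin φ₂, √((cos φ₁ + Bx)² + By²)) = -52.68773°
λₘ = λ₁ + atan2(By, cos φ₁ + Bx) = 146.81633°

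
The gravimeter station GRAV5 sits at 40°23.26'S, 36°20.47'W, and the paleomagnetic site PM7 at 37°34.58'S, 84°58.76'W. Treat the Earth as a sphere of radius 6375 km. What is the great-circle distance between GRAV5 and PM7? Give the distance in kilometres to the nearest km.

GRAV5: φ = -40.38767°, λ = -36.34117°
PM7: φ = -37.57633°, λ = -84.97933°
Δφ = 2.8113°,  Δλ = -48.6382°
a = sin²(Δφ/2) + cos φ₁ cos φ₂ sin²(Δλ/2) = 0.102979
c = 2·arcsin(√a) = 0.653367 rad = 37.4352°
d = R·c = 6375 × 0.653367 = 4165.2 km

4165 km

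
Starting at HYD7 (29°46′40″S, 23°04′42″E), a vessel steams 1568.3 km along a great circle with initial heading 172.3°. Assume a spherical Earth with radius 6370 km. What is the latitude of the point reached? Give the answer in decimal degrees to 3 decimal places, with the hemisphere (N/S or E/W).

43.733°S

HYD7: φ = -29.77778°, λ = +23.07833°
δ = d/R = 1568.3/6370 = 0.246201 rad
φ₂ = arcsin(sin φ₁ cos δ + cos φ₁ sin δ cos θ)
   = arcsin(-0.49664·0.96985 + 0.86796·0.24372·-0.99098) = -43.73261°
λ₂ = λ₁ + atan2(sin θ sin δ cos φ₁, cos δ − sin φ₁ sin φ₂) = 25.66858°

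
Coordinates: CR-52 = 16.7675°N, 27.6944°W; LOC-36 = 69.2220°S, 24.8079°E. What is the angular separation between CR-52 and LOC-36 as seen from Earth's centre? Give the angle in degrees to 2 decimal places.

Δφ = -85.9895°,  Δλ = 52.5023°
a = sin²(Δφ/2) + cos φ₁ cos φ₂ sin²(Δλ/2) = 0.531481
c = 2·arcsin(√a) = 1.633800 rad = 93.6098°

93.61°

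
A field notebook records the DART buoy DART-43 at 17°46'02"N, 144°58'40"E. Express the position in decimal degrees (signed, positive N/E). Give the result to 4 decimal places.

lat: 17.7672° N → +17.7672°
lon: 144.9778° E → +144.9778°

+17.7672°, +144.9778°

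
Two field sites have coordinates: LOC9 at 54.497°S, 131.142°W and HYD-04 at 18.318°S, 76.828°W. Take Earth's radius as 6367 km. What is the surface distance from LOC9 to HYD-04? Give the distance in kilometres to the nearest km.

6082 km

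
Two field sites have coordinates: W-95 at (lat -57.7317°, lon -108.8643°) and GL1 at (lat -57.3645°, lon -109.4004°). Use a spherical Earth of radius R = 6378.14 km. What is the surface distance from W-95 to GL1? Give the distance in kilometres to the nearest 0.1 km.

51.9 km

Δφ = 0.3672°,  Δλ = -0.5361°
a = sin²(Δφ/2) + cos φ₁ cos φ₂ sin²(Δλ/2) = 0.000017
c = 2·arcsin(√a) = 0.008141 rad = 0.4665°
d = R·c = 6378.14 × 0.008141 = 51.9 km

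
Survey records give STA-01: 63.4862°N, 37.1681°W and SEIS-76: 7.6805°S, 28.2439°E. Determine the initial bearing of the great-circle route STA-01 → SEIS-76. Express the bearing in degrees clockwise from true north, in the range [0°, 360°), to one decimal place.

Δλ = 65.4120°
y = sin Δλ · cos φ₂ = 0.901166
x = cos φ₁ sin φ₂ − sin φ₁ cos φ₂ cos Δλ = -0.428651
θ = atan2(y, x) = 115.4387° → 115.4387° (mod 360°)

115.4°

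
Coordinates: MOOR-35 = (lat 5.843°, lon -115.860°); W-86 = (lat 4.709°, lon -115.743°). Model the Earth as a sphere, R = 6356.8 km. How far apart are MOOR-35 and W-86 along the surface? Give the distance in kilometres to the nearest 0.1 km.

Δφ = -1.1340°,  Δλ = 0.1170°
a = sin²(Δφ/2) + cos φ₁ cos φ₂ sin²(Δλ/2) = 0.000099
c = 2·arcsin(√a) = 0.019896 rad = 1.1400°
d = R·c = 6356.8 × 0.019896 = 126.5 km

126.5 km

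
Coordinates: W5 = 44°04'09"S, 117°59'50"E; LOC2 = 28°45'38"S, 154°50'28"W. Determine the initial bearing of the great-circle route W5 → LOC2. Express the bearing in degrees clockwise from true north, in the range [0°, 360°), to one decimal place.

109.8°

W5: φ = -44.06917°, λ = +117.99722°
LOC2: φ = -28.76056°, λ = -154.84111°
Δλ = 87.1617°
y = sin Δλ · cos φ₂ = 0.875563
x = cos φ₁ sin φ₂ − sin φ₁ cos φ₂ cos Δλ = -0.315514
θ = atan2(y, x) = 109.8169° → 109.8169° (mod 360°)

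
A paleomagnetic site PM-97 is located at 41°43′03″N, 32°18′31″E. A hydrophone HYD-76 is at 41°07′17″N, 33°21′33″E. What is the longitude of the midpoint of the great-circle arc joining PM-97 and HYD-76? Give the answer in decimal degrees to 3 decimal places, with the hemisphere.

PM-97: φ = +41.71750°, λ = +32.30861°
HYD-76: φ = +41.12139°, λ = +33.35917°
Bx = cos φ₂ cos Δλ = 0.753191,  By = cos φ₂ sin Δλ = 0.013812
φₘ = atan2(sin φ₁ + sin φ₂, √((cos φ₁ + Bx)² + By²)) = 41.42064°
λₘ = λ₁ + atan2(By, cos φ₁ + Bx) = 32.83630°

32.836°E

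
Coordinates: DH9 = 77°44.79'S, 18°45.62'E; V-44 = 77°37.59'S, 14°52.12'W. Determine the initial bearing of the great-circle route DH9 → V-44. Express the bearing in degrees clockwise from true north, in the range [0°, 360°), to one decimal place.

254.5°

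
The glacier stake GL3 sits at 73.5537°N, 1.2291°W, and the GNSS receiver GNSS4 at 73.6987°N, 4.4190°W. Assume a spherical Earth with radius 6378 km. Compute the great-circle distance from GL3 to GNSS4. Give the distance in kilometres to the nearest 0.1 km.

Δφ = 0.1450°,  Δλ = -3.1899°
a = sin²(Δφ/2) + cos φ₁ cos φ₂ sin²(Δλ/2) = 0.000063
c = 2·arcsin(√a) = 0.015895 rad = 0.9107°
d = R·c = 6378 × 0.015895 = 101.4 km

101.4 km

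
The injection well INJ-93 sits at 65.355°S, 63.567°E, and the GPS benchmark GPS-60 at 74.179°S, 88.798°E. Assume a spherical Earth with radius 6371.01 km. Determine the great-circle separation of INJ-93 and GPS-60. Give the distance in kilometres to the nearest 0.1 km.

1359.5 km

Δφ = -8.8240°,  Δλ = 25.2310°
a = sin²(Δφ/2) + cos φ₁ cos φ₂ sin²(Δλ/2) = 0.011341
c = 2·arcsin(√a) = 0.213392 rad = 12.2265°
d = R·c = 6371.01 × 0.213392 = 1359.5 km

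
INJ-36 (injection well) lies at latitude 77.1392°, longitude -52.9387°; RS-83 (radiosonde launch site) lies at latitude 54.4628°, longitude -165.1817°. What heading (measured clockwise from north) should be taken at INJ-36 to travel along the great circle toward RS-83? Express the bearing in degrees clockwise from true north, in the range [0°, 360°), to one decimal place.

306.3°

Δλ = -112.2430°
y = sin Δλ · cos φ₂ = -0.537980
x = cos φ₁ sin φ₂ − sin φ₁ cos φ₂ cos Δλ = 0.395622
θ = atan2(y, x) = -53.6698° → 306.3302° (mod 360°)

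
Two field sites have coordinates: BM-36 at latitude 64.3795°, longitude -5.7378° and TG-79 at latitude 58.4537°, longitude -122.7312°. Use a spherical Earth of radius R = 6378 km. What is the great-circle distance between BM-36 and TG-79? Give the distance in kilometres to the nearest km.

Δφ = -5.9258°,  Δλ = -116.9934°
a = sin²(Δφ/2) + cos φ₁ cos φ₂ sin²(Δλ/2) = 0.167129
c = 2·arcsin(√a) = 0.842308 rad = 48.2607°
d = R·c = 6378 × 0.842308 = 5372.2 km

5372 km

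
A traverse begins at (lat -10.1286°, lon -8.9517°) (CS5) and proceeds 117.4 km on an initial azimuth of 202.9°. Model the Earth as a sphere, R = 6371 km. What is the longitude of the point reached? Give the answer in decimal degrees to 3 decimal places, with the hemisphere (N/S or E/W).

δ = d/R = 117.4/6371 = 0.018427 rad
φ₂ = arcsin(sin φ₁ cos δ + cos φ₁ sin δ cos θ)
   = arcsin(-0.17586·0.99983 + 0.98442·0.01843·-0.92119) = -11.10092°
λ₂ = λ₁ + atan2(sin θ sin δ cos φ₁, cos δ − sin φ₁ sin φ₂) = -9.37035°

9.370°W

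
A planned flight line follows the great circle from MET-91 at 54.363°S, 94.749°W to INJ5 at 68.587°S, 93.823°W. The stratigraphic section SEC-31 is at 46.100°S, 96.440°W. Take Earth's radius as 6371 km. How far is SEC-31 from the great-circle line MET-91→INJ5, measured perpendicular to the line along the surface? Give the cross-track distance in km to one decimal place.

δ₁₃ = central angle MET-91→SEC-31 = 0.145436 rad  (haversine)
θ₁₃ = bearing MET-91→SEC-31 = 351.883°,  θ₁₂ = bearing MET-91→INJ5 = 178.625°
dₓₜ = R·arcsin(sin δ₁₃ · sin(θ₁₃ − θ₁₂)) = 6371·arcsin(0.14492·sin(173.259°)) = 108.390 km
|dₓₜ| = 108.390 km

108.4 km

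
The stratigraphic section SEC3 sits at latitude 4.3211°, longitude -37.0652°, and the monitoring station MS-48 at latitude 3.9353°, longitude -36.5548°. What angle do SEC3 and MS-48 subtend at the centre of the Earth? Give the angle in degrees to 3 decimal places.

0.639°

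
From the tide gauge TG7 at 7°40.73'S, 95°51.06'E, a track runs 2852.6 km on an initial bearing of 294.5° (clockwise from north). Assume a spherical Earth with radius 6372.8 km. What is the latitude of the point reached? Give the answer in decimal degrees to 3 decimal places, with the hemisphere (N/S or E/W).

3.292°N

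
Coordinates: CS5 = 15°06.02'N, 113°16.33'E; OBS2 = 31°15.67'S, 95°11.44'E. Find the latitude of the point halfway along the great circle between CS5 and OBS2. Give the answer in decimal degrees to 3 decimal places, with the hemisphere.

8.180°S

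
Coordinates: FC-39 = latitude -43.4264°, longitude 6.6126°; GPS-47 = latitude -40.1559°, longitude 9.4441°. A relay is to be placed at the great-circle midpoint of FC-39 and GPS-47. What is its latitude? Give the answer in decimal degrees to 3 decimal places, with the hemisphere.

41.800°S

Bx = cos φ₂ cos Δλ = 0.763360,  By = cos φ₂ sin Δλ = 0.037755
φₘ = atan2(sin φ₁ + sin φ₂, √((cos φ₁ + Bx)² + By²)) = -41.79984°
λₘ = λ₁ + atan2(By, cos φ₁ + Bx) = 8.06448°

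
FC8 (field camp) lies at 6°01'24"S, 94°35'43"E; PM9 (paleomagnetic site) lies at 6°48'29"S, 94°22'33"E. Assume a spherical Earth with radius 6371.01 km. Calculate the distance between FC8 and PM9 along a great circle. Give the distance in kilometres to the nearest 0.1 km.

90.6 km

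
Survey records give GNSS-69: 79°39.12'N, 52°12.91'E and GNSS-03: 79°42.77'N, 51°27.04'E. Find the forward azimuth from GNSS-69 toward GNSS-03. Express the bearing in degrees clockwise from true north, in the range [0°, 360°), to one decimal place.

294.3°

GNSS-69: φ = +79.65200°, λ = +52.21517°
GNSS-03: φ = +79.71283°, λ = +51.45067°
Δλ = -0.7645°
y = sin Δλ · cos φ₂ = -0.002383
x = cos φ₁ sin φ₂ − sin φ₁ cos φ₂ cos Δλ = 0.001077
θ = atan2(y, x) = -65.6695° → 294.3305° (mod 360°)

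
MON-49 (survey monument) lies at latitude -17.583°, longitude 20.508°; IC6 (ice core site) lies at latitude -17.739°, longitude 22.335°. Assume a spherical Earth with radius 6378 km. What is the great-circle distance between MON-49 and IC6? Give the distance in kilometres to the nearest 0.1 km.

194.6 km

Δφ = -0.1560°,  Δλ = 1.8270°
a = sin²(Δφ/2) + cos φ₁ cos φ₂ sin²(Δλ/2) = 0.000233
c = 2·arcsin(√a) = 0.030506 rad = 1.7479°
d = R·c = 6378 × 0.030506 = 194.6 km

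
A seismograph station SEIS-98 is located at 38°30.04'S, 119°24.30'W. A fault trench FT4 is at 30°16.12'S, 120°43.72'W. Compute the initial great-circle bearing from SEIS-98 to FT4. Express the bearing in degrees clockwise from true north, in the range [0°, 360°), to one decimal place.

352.1°

SEIS-98: φ = -38.50067°, λ = -119.40500°
FT4: φ = -30.26867°, λ = -120.72867°
Δλ = -1.3237°
y = sin Δλ · cos φ₂ = -0.019951
x = cos φ₁ sin φ₂ − sin φ₁ cos φ₂ cos Δλ = 0.143038
θ = atan2(y, x) = -7.9404° → 352.0596° (mod 360°)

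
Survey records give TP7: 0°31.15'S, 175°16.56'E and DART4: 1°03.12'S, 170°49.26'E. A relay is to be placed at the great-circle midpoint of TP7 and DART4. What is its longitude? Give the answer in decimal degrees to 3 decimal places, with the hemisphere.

TP7: φ = -0.51917°, λ = +175.27600°
DART4: φ = -1.05200°, λ = +170.82100°
Bx = cos φ₂ cos Δλ = 0.996811,  By = cos φ₂ sin Δλ = -0.077663
φₘ = atan2(sin φ₁ + sin φ₂, √((cos φ₁ + Bx)² + By²)) = -0.78618°
λₘ = λ₁ + atan2(By, cos φ₁ + Bx) = 173.04864°

173.049°E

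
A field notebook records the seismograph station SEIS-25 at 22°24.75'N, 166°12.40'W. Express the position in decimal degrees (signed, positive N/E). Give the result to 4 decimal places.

+22.4125°, -166.2067°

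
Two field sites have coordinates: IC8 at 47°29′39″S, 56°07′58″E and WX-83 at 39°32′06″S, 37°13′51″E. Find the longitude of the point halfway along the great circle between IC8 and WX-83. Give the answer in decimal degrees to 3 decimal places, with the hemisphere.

46.052°E

IC8: φ = -47.49417°, λ = +56.13278°
WX-83: φ = -39.53500°, λ = +37.23083°
Bx = cos φ₂ cos Δλ = 0.729646,  By = cos φ₂ sin Δλ = -0.249841
φₘ = atan2(sin φ₁ + sin φ₂, √((cos φ₁ + Bx)² + By²)) = -43.90397°
λₘ = λ₁ + atan2(By, cos φ₁ + Bx) = 46.05185°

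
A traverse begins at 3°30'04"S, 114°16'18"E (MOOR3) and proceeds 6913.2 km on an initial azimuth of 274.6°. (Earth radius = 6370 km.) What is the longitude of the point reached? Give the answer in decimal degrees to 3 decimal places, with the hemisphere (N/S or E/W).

MOOR3: φ = -3.50111°, λ = +114.27167°
δ = d/R = 6913.2/6370 = 1.085275 rad
φ₂ = arcsin(sin φ₁ cos δ + cos φ₁ sin δ cos θ)
   = arcsin(-0.06107·0.46667 + 0.99813·0.88443·0.08020) = 2.42431°
λ₂ = λ₁ + atan2(sin θ sin δ cos φ₁, cos δ − sin φ₁ sin φ₂) = 52.34177°

52.342°E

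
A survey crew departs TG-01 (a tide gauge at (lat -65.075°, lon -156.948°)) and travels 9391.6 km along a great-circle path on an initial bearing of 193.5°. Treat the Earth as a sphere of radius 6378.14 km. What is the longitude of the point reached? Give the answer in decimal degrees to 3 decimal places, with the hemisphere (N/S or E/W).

38.579°E

δ = d/R = 9391.6/6378.14 = 1.472467 rad
φ₂ = arcsin(sin φ₁ cos δ + cos φ₁ sin δ cos θ)
   = arcsin(-0.90686·0.09817 + 0.42143·0.99517·-0.97237) = -29.79085°
λ₂ = λ₁ + atan2(sin θ sin δ cos φ₁, cos δ − sin φ₁ sin φ₂) = 38.57915°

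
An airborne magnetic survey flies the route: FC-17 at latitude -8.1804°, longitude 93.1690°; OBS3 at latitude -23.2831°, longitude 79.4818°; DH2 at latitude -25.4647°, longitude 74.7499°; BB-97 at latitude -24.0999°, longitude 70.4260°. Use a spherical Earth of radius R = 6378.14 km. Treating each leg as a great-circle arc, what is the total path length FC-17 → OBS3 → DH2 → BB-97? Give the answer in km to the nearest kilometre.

FC-17→OBS3: c = 0.349218 rad, d = 2227.36 km
OBS3→DH2: c = 0.084304 rad, d = 537.70 km
DH2→BB-97: c = 0.072534 rad, d = 462.63 km
Total = 2227.36 + 537.70 + 462.63 = 3227.70 km

3228 km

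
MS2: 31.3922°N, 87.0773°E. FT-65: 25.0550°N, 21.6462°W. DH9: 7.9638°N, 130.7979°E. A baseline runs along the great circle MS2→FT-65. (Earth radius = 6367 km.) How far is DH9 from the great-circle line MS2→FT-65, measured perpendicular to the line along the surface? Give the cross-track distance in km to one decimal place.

847.8 km

δ₁₃ = central angle MS2→DH9 = 0.818733 rad  (haversine)
θ₁₃ = bearing MS2→DH9 = 110.401°,  θ₁₂ = bearing MS2→FT-65 = 300.875°
dₓₜ = R·arcsin(sin δ₁₃ · sin(θ₁₃ − θ₁₂)) = 6367·arcsin(0.73028·sin(-190.475°)) = 847.815 km
|dₓₜ| = 847.815 km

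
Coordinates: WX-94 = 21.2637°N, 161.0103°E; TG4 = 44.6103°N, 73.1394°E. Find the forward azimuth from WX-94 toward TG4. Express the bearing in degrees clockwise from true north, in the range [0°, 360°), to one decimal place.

312.2°

Δλ = -87.8709°
y = sin Δλ · cos φ₂ = -0.711408
x = cos φ₁ sin φ₂ − sin φ₁ cos φ₂ cos Δλ = 0.644879
θ = atan2(y, x) = -47.8083° → 312.1917° (mod 360°)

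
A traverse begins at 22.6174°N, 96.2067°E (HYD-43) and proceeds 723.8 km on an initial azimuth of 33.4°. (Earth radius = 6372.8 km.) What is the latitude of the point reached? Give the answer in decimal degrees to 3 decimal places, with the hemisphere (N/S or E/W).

27.998°N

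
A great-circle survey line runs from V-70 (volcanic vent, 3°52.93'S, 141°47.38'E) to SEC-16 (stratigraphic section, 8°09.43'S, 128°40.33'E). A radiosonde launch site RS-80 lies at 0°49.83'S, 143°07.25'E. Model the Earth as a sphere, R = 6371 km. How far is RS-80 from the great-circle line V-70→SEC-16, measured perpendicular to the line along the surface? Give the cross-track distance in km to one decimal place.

273.5 km

V-70: φ = -3.88217°, λ = +141.78967°
SEC-16: φ = -8.15717°, λ = +128.67217°
RS-80: φ = -0.83050°, λ = +143.12083°
δ₁₃ = central angle V-70→RS-80 = 0.058099 rad  (haversine)
θ₁₃ = bearing V-70→RS-80 = 23.580°,  θ₁₂ = bearing V-70→SEC-16 = 251.242°
dₓₜ = R·arcsin(sin δ₁₃ · sin(θ₁₃ − θ₁₂)) = 6371·arcsin(0.05807·sin(-227.662°)) = 273.541 km
|dₓₜ| = 273.541 km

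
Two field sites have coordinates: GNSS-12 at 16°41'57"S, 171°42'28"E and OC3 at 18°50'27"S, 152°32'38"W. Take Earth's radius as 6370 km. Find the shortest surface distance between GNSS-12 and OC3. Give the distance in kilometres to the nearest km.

GNSS-12: φ = -16.69917°, λ = +171.70778°
OC3: φ = -18.84083°, λ = -152.54389°
Δφ = -2.1417°,  Δλ = 35.7483°
a = sin²(Δφ/2) + cos φ₁ cos φ₂ sin²(Δλ/2) = 0.085746
c = 2·arcsin(√a) = 0.594359 rad = 34.0543°
d = R·c = 6370 × 0.594359 = 3786.1 km

3786 km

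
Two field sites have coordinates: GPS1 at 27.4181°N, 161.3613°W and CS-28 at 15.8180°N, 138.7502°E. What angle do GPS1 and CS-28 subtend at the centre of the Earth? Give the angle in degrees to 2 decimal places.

Δφ = -11.6001°,  Δλ = -59.8885°
a = sin²(Δφ/2) + cos φ₁ cos φ₂ sin²(Δλ/2) = 0.223007
c = 2·arcsin(√a) = 0.983653 rad = 56.3591°

56.36°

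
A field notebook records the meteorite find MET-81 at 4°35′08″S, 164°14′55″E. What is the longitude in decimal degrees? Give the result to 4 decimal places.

164° + 14′/60 + 55″/3600 = 164 + 0.23333 + 0.01528 = 164.2486°

164.2486°E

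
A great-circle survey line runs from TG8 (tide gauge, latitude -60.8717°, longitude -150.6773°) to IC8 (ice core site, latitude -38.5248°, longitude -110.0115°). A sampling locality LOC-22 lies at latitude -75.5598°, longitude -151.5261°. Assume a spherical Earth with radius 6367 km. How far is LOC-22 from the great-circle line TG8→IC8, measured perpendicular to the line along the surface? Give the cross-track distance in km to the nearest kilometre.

δ₁₃ = central angle TG8→LOC-22 = 0.256408 rad  (haversine)
θ₁₃ = bearing TG8→LOC-22 = 180.835°,  θ₁₂ = bearing TG8→IC8 = 67.115°
dₓₜ = R·arcsin(sin δ₁₃ · sin(θ₁₃ − θ₁₂)) = 6367·arcsin(0.25361·sin(113.719°)) = 1491.939 km
|dₓₜ| = 1491.939 km

1492 km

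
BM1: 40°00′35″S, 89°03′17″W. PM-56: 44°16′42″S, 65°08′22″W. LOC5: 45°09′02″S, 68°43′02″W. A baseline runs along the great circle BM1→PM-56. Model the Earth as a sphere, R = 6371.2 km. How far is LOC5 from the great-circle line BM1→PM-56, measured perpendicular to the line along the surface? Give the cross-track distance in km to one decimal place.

BM1: φ = -40.00972°, λ = -89.05472°
PM-56: φ = -44.27833°, λ = -65.13944°
LOC5: φ = -45.15056°, λ = -68.71722°
δ₁₃ = central angle BM1→LOC5 = 0.275446 rad  (haversine)
θ₁₃ = bearing BM1→LOC5 = 115.682°,  θ₁₂ = bearing BM1→PM-56 = 111.436°
dₓₜ = R·arcsin(sin δ₁₃ · sin(θ₁₃ − θ₁₂)) = 6371.2·arcsin(0.27198·sin(4.247°)) = 128.326 km
|dₓₜ| = 128.326 km

128.3 km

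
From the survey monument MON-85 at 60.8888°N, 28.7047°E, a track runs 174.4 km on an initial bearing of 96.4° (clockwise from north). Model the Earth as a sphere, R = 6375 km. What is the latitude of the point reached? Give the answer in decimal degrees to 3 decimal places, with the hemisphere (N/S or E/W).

δ = d/R = 174.4/6375 = 0.027357 rad
φ₂ = arcsin(sin φ₁ cos δ + cos φ₁ sin δ cos θ)
   = arcsin(0.87368·0.99963 + 0.48651·0.02735·-0.11147) = 60.67631°
λ₂ = λ₁ + atan2(sin θ sin δ cos φ₁, cos δ − sin φ₁ sin φ₂) = 31.88651°

60.676°N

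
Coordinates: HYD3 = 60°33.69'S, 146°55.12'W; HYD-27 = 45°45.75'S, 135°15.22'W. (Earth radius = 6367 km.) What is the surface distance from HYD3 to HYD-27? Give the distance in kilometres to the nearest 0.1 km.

1812.7 km

HYD3: φ = -60.56150°, λ = -146.91867°
HYD-27: φ = -45.76250°, λ = -135.25367°
Δφ = 14.7990°,  Δλ = 11.6650°
a = sin²(Δφ/2) + cos φ₁ cos φ₂ sin²(Δλ/2) = 0.020127
c = 2·arcsin(√a) = 0.284699 rad = 16.3121°
d = R·c = 6367 × 0.284699 = 1812.7 km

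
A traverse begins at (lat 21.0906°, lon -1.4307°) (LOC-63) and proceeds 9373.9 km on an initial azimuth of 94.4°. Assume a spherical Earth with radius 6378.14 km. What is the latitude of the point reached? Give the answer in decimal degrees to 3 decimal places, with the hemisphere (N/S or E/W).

δ = d/R = 9373.9/6378.14 = 1.469692 rad
φ₂ = arcsin(sin φ₁ cos δ + cos φ₁ sin δ cos θ)
   = arcsin(0.35984·0.10093 + 0.93301·0.99489·-0.07672) = -1.99971°
λ₂ = λ₁ + atan2(sin θ sin δ cos φ₁, cos δ − sin φ₁ sin φ₂) = 81.57843°

2.000°S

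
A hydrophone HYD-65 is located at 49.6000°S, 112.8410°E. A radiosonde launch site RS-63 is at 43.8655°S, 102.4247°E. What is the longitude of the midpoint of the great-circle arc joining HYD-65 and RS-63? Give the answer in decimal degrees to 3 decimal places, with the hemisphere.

107.355°E

Bx = cos φ₂ cos Δλ = 0.709087,  By = cos φ₂ sin Δλ = -0.130350
φₘ = atan2(sin φ₁ + sin φ₂, √((cos φ₁ + Bx)² + By²)) = -46.85070°
λₘ = λ₁ + atan2(By, cos φ₁ + Bx) = 107.35496°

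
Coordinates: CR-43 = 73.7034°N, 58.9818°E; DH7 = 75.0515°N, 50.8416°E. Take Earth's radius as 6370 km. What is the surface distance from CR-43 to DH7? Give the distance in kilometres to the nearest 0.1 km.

Δφ = 1.3481°,  Δλ = -8.1402°
a = sin²(Δφ/2) + cos φ₁ cos φ₂ sin²(Δλ/2) = 0.000503
c = 2·arcsin(√a) = 0.044861 rad = 2.5703°
d = R·c = 6370 × 0.044861 = 285.8 km

285.8 km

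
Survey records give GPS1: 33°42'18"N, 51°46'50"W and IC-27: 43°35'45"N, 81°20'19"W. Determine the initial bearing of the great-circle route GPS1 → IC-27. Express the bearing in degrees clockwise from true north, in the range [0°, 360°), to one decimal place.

GPS1: φ = +33.70500°, λ = -51.78056°
IC-27: φ = +43.59583°, λ = -81.33861°
Δλ = -29.5581°
y = sin Δλ · cos φ₂ = -0.357262
x = cos φ₁ sin φ₂ − sin φ₁ cos φ₂ cos Δλ = 0.224074
θ = atan2(y, x) = -57.9042° → 302.0958° (mod 360°)

302.1°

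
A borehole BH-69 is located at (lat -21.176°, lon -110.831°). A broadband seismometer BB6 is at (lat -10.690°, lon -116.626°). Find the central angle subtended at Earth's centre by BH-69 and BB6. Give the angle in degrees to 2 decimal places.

11.87°

Δφ = 10.4860°,  Δλ = -5.7950°
a = sin²(Δφ/2) + cos φ₁ cos φ₂ sin²(Δλ/2) = 0.010692
c = 2·arcsin(√a) = 0.207171 rad = 11.8700°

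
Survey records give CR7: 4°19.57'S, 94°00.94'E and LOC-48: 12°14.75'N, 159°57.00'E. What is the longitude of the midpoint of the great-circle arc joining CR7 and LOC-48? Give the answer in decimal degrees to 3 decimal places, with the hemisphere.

CR7: φ = -4.32617°, λ = +94.01567°
LOC-48: φ = +12.24583°, λ = +159.95000°
Bx = cos φ₂ cos Δλ = 0.398505,  By = cos φ₂ sin Δλ = 0.892303
φₘ = atan2(sin φ₁ + sin φ₂, √((cos φ₁ + Bx)² + By²)) = 4.71655°
λₘ = λ₁ + atan2(By, cos φ₁ + Bx) = 126.60821°

126.608°E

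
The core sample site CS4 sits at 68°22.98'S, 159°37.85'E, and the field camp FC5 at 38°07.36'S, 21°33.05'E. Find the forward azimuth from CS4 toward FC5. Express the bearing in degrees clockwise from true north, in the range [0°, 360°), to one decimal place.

214.3°

CS4: φ = -68.38300°, λ = +159.63083°
FC5: φ = -38.12267°, λ = +21.55083°
Δλ = -138.0800°
y = sin Δλ · cos φ₂ = -0.525582
x = cos φ₁ sin φ₂ − sin φ₁ cos φ₂ cos Δλ = -0.771621
θ = atan2(y, x) = -145.7396° → 214.2604° (mod 360°)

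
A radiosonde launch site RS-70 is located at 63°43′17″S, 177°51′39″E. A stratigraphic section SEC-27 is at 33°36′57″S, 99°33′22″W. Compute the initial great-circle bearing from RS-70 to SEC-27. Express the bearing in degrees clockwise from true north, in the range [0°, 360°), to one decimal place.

RS-70: φ = -63.72139°, λ = +177.86083°
SEC-27: φ = -33.61583°, λ = -99.55611°
Δλ = 82.5831°
y = sin Δλ · cos φ₂ = 0.825801
x = cos φ₁ sin φ₂ − sin φ₁ cos φ₂ cos Δλ = -0.148717
θ = atan2(y, x) = 100.2089° → 100.2089° (mod 360°)

100.2°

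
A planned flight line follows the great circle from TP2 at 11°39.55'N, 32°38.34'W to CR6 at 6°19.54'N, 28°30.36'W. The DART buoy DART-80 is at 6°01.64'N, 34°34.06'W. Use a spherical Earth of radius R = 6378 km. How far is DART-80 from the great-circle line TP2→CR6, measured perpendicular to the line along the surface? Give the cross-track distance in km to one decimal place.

TP2: φ = +11.65917°, λ = -32.63900°
CR6: φ = +6.32567°, λ = -28.50600°
DART-80: φ = +6.02733°, λ = -34.56767°
δ₁₃ = central angle TP2→DART-80 = 0.103765 rad  (haversine)
θ₁₃ = bearing TP2→DART-80 = 198.852°,  θ₁₂ = bearing TP2→CR6 = 142.224°
dₓₜ = R·arcsin(sin δ₁₃ · sin(θ₁₃ − θ₁₂)) = 6378·arcsin(0.10358·sin(56.628°)) = 552.386 km
|dₓₜ| = 552.386 km

552.4 km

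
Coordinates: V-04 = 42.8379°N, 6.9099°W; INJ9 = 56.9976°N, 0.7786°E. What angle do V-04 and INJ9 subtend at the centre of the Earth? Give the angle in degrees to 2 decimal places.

Δφ = 14.1597°,  Δλ = 7.6885°
a = sin²(Δφ/2) + cos φ₁ cos φ₂ sin²(Δλ/2) = 0.016986
c = 2·arcsin(√a) = 0.261408 rad = 14.9776°

14.98°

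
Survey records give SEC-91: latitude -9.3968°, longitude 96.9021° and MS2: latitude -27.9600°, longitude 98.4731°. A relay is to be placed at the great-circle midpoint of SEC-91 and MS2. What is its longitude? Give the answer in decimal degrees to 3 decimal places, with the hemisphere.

97.644°E

Bx = cos φ₂ cos Δλ = 0.882943,  By = cos φ₂ sin Δλ = 0.024216
φₘ = atan2(sin φ₁ + sin φ₂, √((cos φ₁ + Bx)² + By²)) = -18.68003°
λₘ = λ₁ + atan2(By, cos φ₁ + Bx) = 97.64420°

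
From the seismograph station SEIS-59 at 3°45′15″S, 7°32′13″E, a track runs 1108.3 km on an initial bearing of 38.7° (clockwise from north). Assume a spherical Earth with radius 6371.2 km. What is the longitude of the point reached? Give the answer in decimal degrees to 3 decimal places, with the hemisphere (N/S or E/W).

13.765°E

SEIS-59: φ = -3.75417°, λ = +7.53694°
δ = d/R = 1108.3/6371.2 = 0.173955 rad
φ₂ = arcsin(sin φ₁ cos δ + cos φ₁ sin δ cos θ)
   = arcsin(-0.06548·0.98491 + 0.99785·0.17308·0.78043) = 4.03113°
λ₂ = λ₁ + atan2(sin θ sin δ cos φ₁, cos δ − sin φ₁ sin φ₂) = 13.76491°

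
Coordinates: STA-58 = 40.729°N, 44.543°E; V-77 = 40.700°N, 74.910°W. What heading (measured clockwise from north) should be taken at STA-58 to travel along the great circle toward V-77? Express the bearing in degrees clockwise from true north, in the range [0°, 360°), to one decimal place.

318.2°

Δλ = -119.4530°
y = sin Δλ · cos φ₂ = -0.660153
x = cos φ₁ sin φ₂ − sin φ₁ cos φ₂ cos Δλ = 0.737396
θ = atan2(y, x) = -41.8364° → 318.1636° (mod 360°)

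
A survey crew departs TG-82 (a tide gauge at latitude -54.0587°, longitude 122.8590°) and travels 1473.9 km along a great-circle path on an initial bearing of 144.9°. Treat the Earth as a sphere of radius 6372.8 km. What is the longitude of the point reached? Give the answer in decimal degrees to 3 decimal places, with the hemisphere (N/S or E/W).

140.302°E

δ = d/R = 1473.9/6372.8 = 0.231280 rad
φ₂ = arcsin(sin φ₁ cos δ + cos φ₁ sin δ cos θ)
   = arcsin(-0.80962·0.97337 + 0.58696·0.22922·-0.81815) = -63.91451°
λ₂ = λ₁ + atan2(sin θ sin δ cos φ₁, cos δ − sin φ₁ sin φ₂) = 140.30174°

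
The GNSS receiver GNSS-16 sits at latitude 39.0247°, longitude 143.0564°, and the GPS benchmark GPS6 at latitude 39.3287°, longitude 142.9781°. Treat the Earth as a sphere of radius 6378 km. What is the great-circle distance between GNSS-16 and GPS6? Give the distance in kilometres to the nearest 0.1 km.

Δφ = 0.3040°,  Δλ = -0.0783°
a = sin²(Δφ/2) + cos φ₁ cos φ₂ sin²(Δλ/2) = 0.000007
c = 2·arcsin(√a) = 0.005411 rad = 0.3100°
d = R·c = 6378 × 0.005411 = 34.5 km

34.5 km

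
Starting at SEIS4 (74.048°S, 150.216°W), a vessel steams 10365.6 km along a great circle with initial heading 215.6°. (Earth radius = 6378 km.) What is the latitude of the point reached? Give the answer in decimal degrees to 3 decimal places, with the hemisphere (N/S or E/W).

9.837°S

δ = d/R = 10365.6/6378 = 1.625212 rad
φ₂ = arcsin(sin φ₁ cos δ + cos φ₁ sin δ cos θ)
   = arcsin(-0.96149·-0.05439 + 0.27483·0.99852·-0.81310) = -9.83673°
λ₂ = λ₁ + atan2(sin θ sin δ cos φ₁, cos δ − sin φ₁ sin φ₂) = 65.93634°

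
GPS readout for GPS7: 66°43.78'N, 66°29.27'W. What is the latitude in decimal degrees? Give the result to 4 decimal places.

66.7297°N

66° + 43.78′/60 = 66 + 0.72967 = 66.7297°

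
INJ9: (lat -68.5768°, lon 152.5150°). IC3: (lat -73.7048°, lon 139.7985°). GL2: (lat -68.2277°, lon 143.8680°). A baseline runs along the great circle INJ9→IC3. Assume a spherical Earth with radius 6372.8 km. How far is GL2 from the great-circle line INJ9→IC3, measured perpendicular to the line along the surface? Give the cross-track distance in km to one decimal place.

306.3 km

δ₁₃ = central angle INJ9→GL2 = 0.055837 rad  (haversine)
θ₁₃ = bearing INJ9→GL2 = 272.226°,  θ₁₂ = bearing INJ9→IC3 = 212.814°
dₓₜ = R·arcsin(sin δ₁₃ · sin(θ₁₃ − θ₁₂)) = 6372.8·arcsin(0.05581·sin(59.412°)) = 306.285 km
|dₓₜ| = 306.285 km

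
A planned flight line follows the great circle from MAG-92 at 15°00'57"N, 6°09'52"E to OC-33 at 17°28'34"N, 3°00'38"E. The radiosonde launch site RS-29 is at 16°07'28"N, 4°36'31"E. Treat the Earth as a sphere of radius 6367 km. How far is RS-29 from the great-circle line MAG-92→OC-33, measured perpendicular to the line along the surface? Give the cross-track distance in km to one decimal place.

MAG-92: φ = +15.01583°, λ = +6.16444°
OC-33: φ = +17.47611°, λ = +3.01056°
RS-29: φ = +16.12444°, λ = +4.60861°
δ₁₃ = central angle MAG-92→RS-29 = 0.032536 rad  (haversine)
θ₁₃ = bearing MAG-92→RS-29 = 306.697°,  θ₁₂ = bearing MAG-92→OC-33 = 309.527°
dₓₜ = R·arcsin(sin δ₁₃ · sin(θ₁₃ − θ₁₂)) = 6367·arcsin(0.03253·sin(-2.830°)) = -10.225 km
|dₓₜ| = 10.225 km

10.2 km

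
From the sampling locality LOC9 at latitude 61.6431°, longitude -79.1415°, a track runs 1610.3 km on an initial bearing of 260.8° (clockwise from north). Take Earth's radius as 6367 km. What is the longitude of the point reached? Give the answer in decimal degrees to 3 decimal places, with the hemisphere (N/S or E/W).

δ = d/R = 1610.3/6367 = 0.252913 rad
φ₂ = arcsin(sin φ₁ cos δ + cos φ₁ sin δ cos θ)
   = arcsin(0.88001·0.96819 + 0.47496·0.25023·-0.15988) = 56.40913°
λ₂ = λ₁ + atan2(sin θ sin δ cos φ₁, cos δ − sin φ₁ sin φ₂) = -105.65817°

105.658°W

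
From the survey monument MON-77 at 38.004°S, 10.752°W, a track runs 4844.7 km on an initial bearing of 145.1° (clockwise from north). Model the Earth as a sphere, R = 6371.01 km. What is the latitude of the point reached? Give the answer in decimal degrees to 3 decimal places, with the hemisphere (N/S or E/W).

δ = d/R = 4844.7/6371.01 = 0.760429 rad
φ₂ = arcsin(sin φ₁ cos δ + cos φ₁ sin δ cos θ)
   = arcsin(-0.61572·0.72454 + 0.78797·0.68923·-0.82015) = -63.06615°
λ₂ = λ₁ + atan2(sin θ sin δ cos φ₁, cos δ − sin φ₁ sin φ₂) = 49.77467°

63.066°S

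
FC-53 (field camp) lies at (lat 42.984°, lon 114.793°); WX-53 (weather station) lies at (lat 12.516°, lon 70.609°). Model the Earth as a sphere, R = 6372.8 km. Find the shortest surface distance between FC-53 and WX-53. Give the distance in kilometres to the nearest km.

5418 km

Δφ = -30.4680°,  Δλ = -44.1840°
a = sin²(Δφ/2) + cos φ₁ cos φ₂ sin²(Δλ/2) = 0.170060
c = 2·arcsin(√a) = 0.850137 rad = 48.7092°
d = R·c = 6372.8 × 0.850137 = 5417.8 km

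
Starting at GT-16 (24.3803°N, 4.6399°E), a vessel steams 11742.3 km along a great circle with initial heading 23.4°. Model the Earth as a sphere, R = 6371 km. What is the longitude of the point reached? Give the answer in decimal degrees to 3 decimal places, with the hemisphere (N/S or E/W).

152.542°E

δ = d/R = 11742.3/6371 = 1.843086 rad
φ₂ = arcsin(sin φ₁ cos δ + cos φ₁ sin δ cos θ)
   = arcsin(0.41279·-0.26894 + 0.91083·0.96316·0.91775) = 43.95574°
λ₂ = λ₁ + atan2(sin θ sin δ cos φ₁, cos δ − sin φ₁ sin φ₂) = 152.54226°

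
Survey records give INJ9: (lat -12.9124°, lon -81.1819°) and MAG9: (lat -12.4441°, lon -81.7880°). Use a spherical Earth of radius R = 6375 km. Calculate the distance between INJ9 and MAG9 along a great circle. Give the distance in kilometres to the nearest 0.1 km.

83.9 km

Δφ = 0.4683°,  Δλ = -0.6061°
a = sin²(Δφ/2) + cos φ₁ cos φ₂ sin²(Δλ/2) = 0.000043
c = 2·arcsin(√a) = 0.013165 rad = 0.7543°
d = R·c = 6375 × 0.013165 = 83.9 km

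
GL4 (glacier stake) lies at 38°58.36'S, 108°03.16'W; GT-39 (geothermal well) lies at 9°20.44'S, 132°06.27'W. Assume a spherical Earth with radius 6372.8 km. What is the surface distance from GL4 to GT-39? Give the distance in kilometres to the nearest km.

GL4: φ = -38.97267°, λ = -108.05267°
GT-39: φ = -9.34067°, λ = -132.10450°
Δφ = 29.6320°,  Δλ = -24.0518°
a = sin²(Δφ/2) + cos φ₁ cos φ₂ sin²(Δλ/2) = 0.098693
c = 2·arcsin(√a) = 0.639132 rad = 36.6196°
d = R·c = 6372.8 × 0.639132 = 4073.1 km

4073 km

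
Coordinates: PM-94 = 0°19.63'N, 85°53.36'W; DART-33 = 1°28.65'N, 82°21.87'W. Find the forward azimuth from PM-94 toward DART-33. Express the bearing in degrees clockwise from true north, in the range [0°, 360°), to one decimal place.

71.9°

PM-94: φ = +0.32717°, λ = -85.88933°
DART-33: φ = +1.47750°, λ = -82.36450°
Δλ = 3.5248°
y = sin Δλ · cos φ₂ = 0.061461
x = cos φ₁ sin φ₂ − sin φ₁ cos φ₂ cos Δλ = 0.020087
θ = atan2(y, x) = 71.9016° → 71.9016° (mod 360°)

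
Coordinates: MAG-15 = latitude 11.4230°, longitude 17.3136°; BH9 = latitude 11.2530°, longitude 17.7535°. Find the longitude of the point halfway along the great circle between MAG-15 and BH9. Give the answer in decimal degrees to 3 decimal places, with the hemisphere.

17.534°E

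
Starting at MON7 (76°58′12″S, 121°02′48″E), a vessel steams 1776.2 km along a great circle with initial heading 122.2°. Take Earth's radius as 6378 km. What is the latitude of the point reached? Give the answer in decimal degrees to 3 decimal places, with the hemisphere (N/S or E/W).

75.870°S

MON7: φ = -76.97000°, λ = +121.04667°
δ = d/R = 1776.2/6378 = 0.278489 rad
φ₂ = arcsin(sin φ₁ cos δ + cos φ₁ sin δ cos θ)
   = arcsin(-0.97425·0.96147 + 0.22546·0.27490·-0.53288) = -75.86988°
λ₂ = λ₁ + atan2(sin θ sin δ cos φ₁, cos δ − sin φ₁ sin φ₂) = -166.61275°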